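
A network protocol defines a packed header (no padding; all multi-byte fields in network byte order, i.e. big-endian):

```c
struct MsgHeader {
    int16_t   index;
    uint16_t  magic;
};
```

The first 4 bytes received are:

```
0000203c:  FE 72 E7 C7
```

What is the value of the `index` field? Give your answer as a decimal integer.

-398

`index` is the first field, at byte offset 0, occupying 2 bytes.
Bytes at offsets 0..1: FE 72.
Big-endian stores the most-significant byte at the lowest address.
The bytes are already most-significant first: 0xFE72.
Top bit is set, so as a signed 16-bit value this is 0xFE72 − 2^16 = -398.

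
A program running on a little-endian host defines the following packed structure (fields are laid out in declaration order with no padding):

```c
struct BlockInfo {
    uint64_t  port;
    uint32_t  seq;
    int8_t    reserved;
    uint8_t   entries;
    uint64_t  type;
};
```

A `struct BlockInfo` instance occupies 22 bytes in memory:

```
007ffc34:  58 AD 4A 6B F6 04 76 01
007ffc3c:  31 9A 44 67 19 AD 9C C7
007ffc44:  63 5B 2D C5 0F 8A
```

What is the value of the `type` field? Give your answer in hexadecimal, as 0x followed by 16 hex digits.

0x8A0FC52D5B63C79C

`type` follows `port` (8 B), `seq` (4 B), `reserved` (1 B), `entries` (1 B), so it starts at offset 8 + 4 + 1 + 1 = 14 and occupies 8 bytes.
Bytes at offsets 14..21: 9C C7 63 5B 2D C5 0F 8A.
In little-endian order the low byte comes first in memory.
Reassemble most-significant byte first: 8A 0F C5 2D 5B 63 C7 9C → 0x8A0FC52D5B63C79C.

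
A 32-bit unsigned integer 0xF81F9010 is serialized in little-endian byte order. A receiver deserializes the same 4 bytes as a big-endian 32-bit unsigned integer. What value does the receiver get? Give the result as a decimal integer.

Stored little-endian, the bytes at ascending addresses are 10 90 1F F8.
Read back as big-endian, the last byte is least significant, giving 0x10901FF8.
0x10901FF8 = 277880824.

277880824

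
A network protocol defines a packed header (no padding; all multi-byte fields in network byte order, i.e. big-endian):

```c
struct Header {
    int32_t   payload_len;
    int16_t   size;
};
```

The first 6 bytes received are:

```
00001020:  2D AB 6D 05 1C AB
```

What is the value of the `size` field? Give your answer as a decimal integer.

`size` follows `payload_len` (4 bytes), so it starts at byte offset 4 and occupies 2 bytes.
Bytes at offsets 4..5: 1C AB.
Big-endian stores the most-significant byte at the lowest address.
The bytes are already most-significant first: 0x1CAB.
0x1CAB = 7339.

7339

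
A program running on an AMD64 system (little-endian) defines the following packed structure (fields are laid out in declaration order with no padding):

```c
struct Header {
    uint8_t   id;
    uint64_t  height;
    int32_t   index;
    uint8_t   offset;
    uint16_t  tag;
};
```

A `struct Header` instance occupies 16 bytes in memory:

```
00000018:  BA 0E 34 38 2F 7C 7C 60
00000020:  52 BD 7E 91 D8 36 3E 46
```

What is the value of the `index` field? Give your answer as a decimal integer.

-661553475

`index` follows `id` (1 B), `height` (8 B), so it starts at offset 1 + 8 = 9 and occupies 4 bytes.
Bytes at offsets 9..12: BD 7E 91 D8.
In little-endian order the low byte comes first in memory.
Reassemble most-significant byte first: D8 91 7E BD → 0xD8917EBD.
Top bit is set, so as a signed 32-bit value this is 0xD8917EBD − 2^32 = -661553475.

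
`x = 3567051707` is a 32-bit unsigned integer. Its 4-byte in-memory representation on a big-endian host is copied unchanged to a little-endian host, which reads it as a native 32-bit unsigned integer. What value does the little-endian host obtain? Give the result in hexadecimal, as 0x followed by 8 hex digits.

3567051707 in 32-bit hexadecimal is 0xD49CE3BB.
Stored big-endian, the bytes at ascending addresses are D4 9C E3 BB.
Read back as little-endian, the first byte is least significant, giving 0xBBE39CD4.

0xBBE39CD4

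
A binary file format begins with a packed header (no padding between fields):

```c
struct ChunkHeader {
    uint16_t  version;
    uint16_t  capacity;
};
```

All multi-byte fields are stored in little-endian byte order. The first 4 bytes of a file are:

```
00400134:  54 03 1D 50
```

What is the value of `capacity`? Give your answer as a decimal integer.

`capacity` follows `version` (2 bytes), so it starts at byte offset 2 and occupies 2 bytes.
Bytes at offsets 2..3: 1D 50.
Little-endian: lowest address holds the least-significant byte.
Reassemble most-significant byte first: 50 1D → 0x501D.
0x501D = 20509.

20509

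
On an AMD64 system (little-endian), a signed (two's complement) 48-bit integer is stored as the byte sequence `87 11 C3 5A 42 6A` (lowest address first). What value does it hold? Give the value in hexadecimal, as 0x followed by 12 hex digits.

In little-endian order the low byte comes first in memory.
Reassemble most-significant byte first: 6A 42 5A C3 11 87 → 0x6A425AC31187.

0x6A425AC31187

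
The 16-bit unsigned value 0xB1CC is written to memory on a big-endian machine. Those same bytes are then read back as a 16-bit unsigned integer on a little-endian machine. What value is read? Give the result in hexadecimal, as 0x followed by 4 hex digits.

Stored big-endian, the bytes at ascending addresses are B1 CC.
Read back as little-endian, the first byte is least significant, giving 0xCCB1.

0xCCB1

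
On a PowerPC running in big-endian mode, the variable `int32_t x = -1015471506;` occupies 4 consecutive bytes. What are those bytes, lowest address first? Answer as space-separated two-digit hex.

C3 79 22 6E

Two's complement of -1015471506 in 32 bits: 1015471506 = 0x3C86DD92; invert → 0xC379226D; add 1 → 0xC379226E.
Split into bytes (most-significant first): C3 79 22 6E.
Big-endian stores the most-significant byte at the lowest address.
So the memory order matches the most-significant-first order: C3 79 22 6E.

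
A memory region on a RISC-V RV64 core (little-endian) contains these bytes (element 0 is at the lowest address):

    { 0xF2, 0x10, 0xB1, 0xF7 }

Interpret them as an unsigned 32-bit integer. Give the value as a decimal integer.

Little-endian: lowest address holds the least-significant byte.
Reassemble most-significant byte first: F7 B1 10 F2 → 0xF7B110F2.
0xF7B110F2 = 4155576562.

4155576562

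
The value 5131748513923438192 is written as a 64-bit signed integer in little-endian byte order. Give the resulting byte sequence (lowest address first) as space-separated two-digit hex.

5131748513923438192 in hexadecimal, padded to 64 bits, is 0x4737A215910B9670.
Split into bytes (most-significant first): 47 37 A2 15 91 0B 96 70.
Little-endian stores the least-significant byte at the lowest address.
So at ascending addresses the bytes are 70 96 0B 91 15 A2 37 47.

70 96 0B 91 15 A2 37 47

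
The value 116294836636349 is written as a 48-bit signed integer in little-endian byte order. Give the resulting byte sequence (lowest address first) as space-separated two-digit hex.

116294836636349 in hexadecimal, padded to 48 bits, is 0x69C5006D4ABD.
Split into bytes (most-significant first): 69 C5 00 6D 4A BD.
Little-endian stores the least-significant byte at the lowest address.
So at ascending addresses the bytes are BD 4A 6D 00 C5 69.

BD 4A 6D 00 C5 69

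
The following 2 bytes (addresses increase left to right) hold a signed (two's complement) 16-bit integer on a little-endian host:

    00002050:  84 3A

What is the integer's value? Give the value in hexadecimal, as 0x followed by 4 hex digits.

Little-endian: lowest address holds the least-significant byte.
Reassemble most-significant byte first: 3A 84 → 0x3A84.

0x3A84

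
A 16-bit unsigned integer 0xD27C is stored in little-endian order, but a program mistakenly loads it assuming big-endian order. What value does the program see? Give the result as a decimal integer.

Stored little-endian, the bytes at ascending addresses are 7C D2.
Read back as big-endian, the last byte is least significant, giving 0x7CD2.
0x7CD2 = 31954.

31954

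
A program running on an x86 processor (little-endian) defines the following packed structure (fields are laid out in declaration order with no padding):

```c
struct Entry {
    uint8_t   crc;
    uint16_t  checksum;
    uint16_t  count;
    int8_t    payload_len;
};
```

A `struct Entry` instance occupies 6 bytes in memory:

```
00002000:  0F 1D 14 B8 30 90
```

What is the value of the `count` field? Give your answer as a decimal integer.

12472

`count` follows `crc` (1 B), `checksum` (2 B), so it starts at offset 1 + 2 = 3 and occupies 2 bytes.
Bytes at offsets 3..4: B8 30.
Little-endian stores the least-significant byte at the lowest address.
Reassemble most-significant byte first: 30 B8 → 0x30B8.
0x30B8 = 12472.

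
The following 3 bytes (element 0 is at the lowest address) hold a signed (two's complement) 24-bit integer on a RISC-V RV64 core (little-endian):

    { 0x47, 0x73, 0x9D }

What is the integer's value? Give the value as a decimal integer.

-6458553

In little-endian order the low byte comes first in memory.
Reassemble most-significant byte first: 9D 73 47 → 0x9D7347.
Top bit is set, so as a signed 24-bit value this is 0x9D7347 − 2^24 = -6458553.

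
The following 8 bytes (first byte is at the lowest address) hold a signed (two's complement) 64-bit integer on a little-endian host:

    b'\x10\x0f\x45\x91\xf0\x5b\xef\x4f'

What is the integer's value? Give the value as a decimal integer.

5759923537217654544

Little-endian stores the least-significant byte at the lowest address.
Reassemble most-significant byte first: 4F EF 5B F0 91 45 0F 10 → 0x4FEF5BF091450F10.
0x4FEF5BF091450F10 = 5759923537217654544.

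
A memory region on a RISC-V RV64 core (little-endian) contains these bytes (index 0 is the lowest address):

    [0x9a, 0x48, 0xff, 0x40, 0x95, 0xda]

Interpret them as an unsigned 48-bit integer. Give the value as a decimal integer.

240334575454362

In little-endian order the low byte comes first in memory.
Reassemble most-significant byte first: DA 95 40 FF 48 9A → 0xDA9540FF489A.
0xDA9540FF489A = 240334575454362.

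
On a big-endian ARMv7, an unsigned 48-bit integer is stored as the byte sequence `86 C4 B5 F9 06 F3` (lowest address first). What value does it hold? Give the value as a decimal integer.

Big-endian stores the most-significant byte at the lowest address.
The bytes are already most-significant first: 0x86C4B5F906F3.
0x86C4B5F906F3 = 148179424708339.

148179424708339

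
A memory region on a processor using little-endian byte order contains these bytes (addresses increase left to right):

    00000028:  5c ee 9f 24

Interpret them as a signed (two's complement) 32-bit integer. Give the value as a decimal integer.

614461020

Little-endian: lowest address holds the least-significant byte.
Reassemble most-significant byte first: 24 9F EE 5C → 0x249FEE5C.
0x249FEE5C = 614461020.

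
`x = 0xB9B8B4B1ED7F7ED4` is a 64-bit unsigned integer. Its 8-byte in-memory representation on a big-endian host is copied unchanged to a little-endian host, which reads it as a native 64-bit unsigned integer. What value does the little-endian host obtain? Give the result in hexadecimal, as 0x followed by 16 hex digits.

Stored big-endian, the bytes at ascending addresses are B9 B8 B4 B1 ED 7F 7E D4.
Read back as little-endian, the first byte is least significant, giving 0xD47E7FEDB1B4B8B9.

0xD47E7FEDB1B4B8B9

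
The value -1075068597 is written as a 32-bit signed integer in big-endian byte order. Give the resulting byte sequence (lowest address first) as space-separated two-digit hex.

BF EB C1 4B

Two's complement of -1075068597 in 32 bits: 1075068597 = 0x40143EB5; invert → 0xBFEBC14A; add 1 → 0xBFEBC14B.
Split into bytes (most-significant first): BF EB C1 4B.
Big-endian stores the most-significant byte at the lowest address.
So the memory order matches the most-significant-first order: BF EB C1 4B.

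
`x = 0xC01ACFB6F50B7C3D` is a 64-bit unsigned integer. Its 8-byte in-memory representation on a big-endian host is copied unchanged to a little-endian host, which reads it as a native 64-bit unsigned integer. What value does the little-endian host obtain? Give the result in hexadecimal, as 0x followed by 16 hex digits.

0x3D7C0BF5B6CF1AC0

Stored big-endian, the bytes at ascending addresses are C0 1A CF B6 F5 0B 7C 3D.
Read back as little-endian, the first byte is least significant, giving 0x3D7C0BF5B6CF1AC0.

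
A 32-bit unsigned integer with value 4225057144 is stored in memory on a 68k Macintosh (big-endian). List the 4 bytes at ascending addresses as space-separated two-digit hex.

FB D5 41 78

4225057144 in hexadecimal, padded to 32 bits, is 0xFBD54178.
Split into bytes (most-significant first): FB D5 41 78.
In big-endian order the high byte comes first in memory.
So the memory order matches the most-significant-first order: FB D5 41 78.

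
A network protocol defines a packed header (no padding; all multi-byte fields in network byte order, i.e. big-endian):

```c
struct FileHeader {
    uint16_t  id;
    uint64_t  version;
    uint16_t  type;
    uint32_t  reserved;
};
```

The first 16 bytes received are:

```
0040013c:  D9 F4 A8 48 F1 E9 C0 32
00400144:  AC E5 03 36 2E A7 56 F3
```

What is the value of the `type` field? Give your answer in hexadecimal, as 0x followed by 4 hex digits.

0x0336

`type` follows `id` (2 B), `version` (8 B), so it starts at offset 2 + 8 = 10 and occupies 2 bytes.
Bytes at offsets 10..11: 03 36.
Big-endian: lowest address holds the most-significant byte.
The bytes are already most-significant first: 0x0336.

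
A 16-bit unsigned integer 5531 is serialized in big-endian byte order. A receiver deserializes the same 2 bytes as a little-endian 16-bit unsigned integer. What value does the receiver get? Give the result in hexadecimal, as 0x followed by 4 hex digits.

0x9B15

5531 in 16-bit hexadecimal is 0x159B.
Stored big-endian, the bytes at ascending addresses are 15 9B.
Read back as little-endian, the first byte is least significant, giving 0x9B15.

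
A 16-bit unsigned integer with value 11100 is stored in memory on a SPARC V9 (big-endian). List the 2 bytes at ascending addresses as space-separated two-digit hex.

11100 in hexadecimal, padded to 16 bits, is 0x2B5C.
Split into bytes (most-significant first): 2B 5C.
Big-endian stores the most-significant byte at the lowest address.
So the memory order matches the most-significant-first order: 2B 5C.

2B 5C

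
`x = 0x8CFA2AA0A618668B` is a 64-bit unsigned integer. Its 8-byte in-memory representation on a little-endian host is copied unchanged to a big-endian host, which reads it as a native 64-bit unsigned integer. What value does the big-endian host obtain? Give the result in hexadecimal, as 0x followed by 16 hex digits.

0x8B6618A6A02AFA8C

Stored little-endian, the bytes at ascending addresses are 8B 66 18 A6 A0 2A FA 8C.
Read back as big-endian, the last byte is least significant, giving 0x8B6618A6A02AFA8C.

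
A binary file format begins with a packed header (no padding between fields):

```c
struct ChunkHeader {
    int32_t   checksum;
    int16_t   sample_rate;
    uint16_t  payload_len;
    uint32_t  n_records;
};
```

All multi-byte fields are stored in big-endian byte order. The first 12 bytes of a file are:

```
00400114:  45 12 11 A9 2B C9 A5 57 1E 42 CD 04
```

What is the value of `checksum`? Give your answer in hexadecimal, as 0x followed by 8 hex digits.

`checksum` is the first field, at byte offset 0, occupying 4 bytes.
Bytes at offsets 0..3: 45 12 11 A9.
Big-endian: lowest address holds the most-significant byte.
The bytes are already most-significant first: 0x451211A9.

0x451211A9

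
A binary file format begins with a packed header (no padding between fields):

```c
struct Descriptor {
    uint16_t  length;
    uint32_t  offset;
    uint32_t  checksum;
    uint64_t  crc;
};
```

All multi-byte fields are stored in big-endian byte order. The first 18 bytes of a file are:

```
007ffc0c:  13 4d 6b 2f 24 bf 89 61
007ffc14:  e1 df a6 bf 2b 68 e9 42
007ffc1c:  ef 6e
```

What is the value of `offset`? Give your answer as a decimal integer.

`offset` follows `length` (2 bytes), so it starts at byte offset 2 and occupies 4 bytes.
Bytes at offsets 2..5: 6B 2F 24 BF.
In big-endian order the high byte comes first in memory.
The bytes are already most-significant first: 0x6B2F24BF.
0x6B2F24BF = 1798251711.

1798251711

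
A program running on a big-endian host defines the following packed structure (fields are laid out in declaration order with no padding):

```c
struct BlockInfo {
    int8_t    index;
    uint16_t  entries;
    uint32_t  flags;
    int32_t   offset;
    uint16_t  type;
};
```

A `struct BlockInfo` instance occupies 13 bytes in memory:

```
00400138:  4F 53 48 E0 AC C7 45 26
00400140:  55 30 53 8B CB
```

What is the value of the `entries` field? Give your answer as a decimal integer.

21320

`entries` follows `index` (1 byte), so it starts at byte offset 1 and occupies 2 bytes.
Bytes at offsets 1..2: 53 48.
Big-endian stores the most-significant byte at the lowest address.
The bytes are already most-significant first: 0x5348.
0x5348 = 21320.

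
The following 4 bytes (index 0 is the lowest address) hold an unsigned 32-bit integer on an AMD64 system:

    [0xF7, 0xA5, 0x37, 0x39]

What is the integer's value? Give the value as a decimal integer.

959948279

Little-endian stores the least-significant byte at the lowest address.
Reassemble most-significant byte first: 39 37 A5 F7 → 0x3937A5F7.
0x3937A5F7 = 959948279.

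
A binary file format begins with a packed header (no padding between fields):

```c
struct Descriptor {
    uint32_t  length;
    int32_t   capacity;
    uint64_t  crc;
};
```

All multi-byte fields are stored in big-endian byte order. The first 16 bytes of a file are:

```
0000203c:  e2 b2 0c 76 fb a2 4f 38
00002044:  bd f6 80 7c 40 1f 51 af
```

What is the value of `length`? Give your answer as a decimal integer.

`length` is the first field, at byte offset 0, occupying 4 bytes.
Bytes at offsets 0..3: E2 B2 0C 76.
Big-endian: lowest address holds the most-significant byte.
The bytes are already most-significant first: 0xE2B20C76.
0xE2B20C76 = 3803319414.

3803319414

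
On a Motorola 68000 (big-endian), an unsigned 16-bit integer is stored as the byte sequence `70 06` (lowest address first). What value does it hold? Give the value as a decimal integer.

28678

Big-endian stores the most-significant byte at the lowest address.
The bytes are already most-significant first: 0x7006.
0x7006 = 28678.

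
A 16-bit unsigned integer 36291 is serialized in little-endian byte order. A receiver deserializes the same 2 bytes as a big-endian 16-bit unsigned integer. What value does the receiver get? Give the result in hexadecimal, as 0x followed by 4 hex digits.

36291 in 16-bit hexadecimal is 0x8DC3.
Stored little-endian, the bytes at ascending addresses are C3 8D.
Read back as big-endian, the last byte is least significant, giving 0xC38D.

0xC38D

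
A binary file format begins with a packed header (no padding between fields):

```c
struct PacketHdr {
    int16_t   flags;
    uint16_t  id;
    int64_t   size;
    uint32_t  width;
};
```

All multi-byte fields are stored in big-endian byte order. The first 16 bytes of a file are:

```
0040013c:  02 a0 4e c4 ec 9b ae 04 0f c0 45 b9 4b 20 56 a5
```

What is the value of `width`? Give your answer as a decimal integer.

`width` follows `flags` (2 B), `id` (2 B), `size` (8 B), so it starts at offset 2 + 2 + 8 = 12 and occupies 4 bytes.
Bytes at offsets 12..15: 4B 20 56 A5.
Big-endian stores the most-significant byte at the lowest address.
The bytes are already most-significant first: 0x4B2056A5.
0x4B2056A5 = 1260410533.

1260410533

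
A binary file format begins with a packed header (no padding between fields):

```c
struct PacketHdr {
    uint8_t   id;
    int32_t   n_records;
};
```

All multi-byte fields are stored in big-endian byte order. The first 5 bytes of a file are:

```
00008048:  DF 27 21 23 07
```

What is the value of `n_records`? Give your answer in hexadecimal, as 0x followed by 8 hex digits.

0x27212307

`n_records` follows `id` (1 byte), so it starts at byte offset 1 and occupies 4 bytes.
Bytes at offsets 1..4: 27 21 23 07.
In big-endian order the high byte comes first in memory.
The bytes are already most-significant first: 0x27212307.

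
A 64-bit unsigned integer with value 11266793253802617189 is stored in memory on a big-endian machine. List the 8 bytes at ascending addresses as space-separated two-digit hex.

9C 5B B0 C5 32 AC 29 65

11266793253802617189 in hexadecimal, padded to 64 bits, is 0x9C5BB0C532AC2965.
Split into bytes (most-significant first): 9C 5B B0 C5 32 AC 29 65.
Big-endian: lowest address holds the most-significant byte.
So the memory order matches the most-significant-first order: 9C 5B B0 C5 32 AC 29 65.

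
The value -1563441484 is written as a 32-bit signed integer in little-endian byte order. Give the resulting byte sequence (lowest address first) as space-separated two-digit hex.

Two's complement of -1563441484 in 32 bits: 1563441484 = 0x5D30394C; invert → 0xA2CFC6B3; add 1 → 0xA2CFC6B4.
Split into bytes (most-significant first): A2 CF C6 B4.
In little-endian order the low byte comes first in memory.
So at ascending addresses the bytes are B4 C6 CF A2.

B4 C6 CF A2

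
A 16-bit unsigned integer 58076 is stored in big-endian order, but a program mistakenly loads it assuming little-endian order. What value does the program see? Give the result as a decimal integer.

56546

58076 in 16-bit hexadecimal is 0xE2DC.
Stored big-endian, the bytes at ascending addresses are E2 DC.
Read back as little-endian, the first byte is least significant, giving 0xDCE2.
0xDCE2 = 56546.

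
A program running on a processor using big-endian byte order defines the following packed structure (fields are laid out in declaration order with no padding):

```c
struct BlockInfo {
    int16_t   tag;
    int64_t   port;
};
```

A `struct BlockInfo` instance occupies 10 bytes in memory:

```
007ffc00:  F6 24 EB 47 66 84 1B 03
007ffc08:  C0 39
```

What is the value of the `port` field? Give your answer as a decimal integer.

`port` follows `tag` (2 bytes), so it starts at byte offset 2 and occupies 8 bytes.
Bytes at offsets 2..9: EB 47 66 84 1B 03 C0 39.
Big-endian stores the most-significant byte at the lowest address.
The bytes are already most-significant first: 0xEB4766841B03C039.
Top bit is set, so as a signed 64-bit value this is 0xEB4766841B03C039 − 2^64 = -1493112033875083207.

-1493112033875083207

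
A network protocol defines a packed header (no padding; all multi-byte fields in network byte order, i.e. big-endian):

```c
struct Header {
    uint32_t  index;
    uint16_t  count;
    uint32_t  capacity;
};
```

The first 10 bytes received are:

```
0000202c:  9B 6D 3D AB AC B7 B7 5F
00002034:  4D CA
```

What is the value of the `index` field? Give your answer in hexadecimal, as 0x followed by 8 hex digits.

0x9B6D3DAB

`index` is the first field, at byte offset 0, occupying 4 bytes.
Bytes at offsets 0..3: 9B 6D 3D AB.
In big-endian order the high byte comes first in memory.
The bytes are already most-significant first: 0x9B6D3DAB.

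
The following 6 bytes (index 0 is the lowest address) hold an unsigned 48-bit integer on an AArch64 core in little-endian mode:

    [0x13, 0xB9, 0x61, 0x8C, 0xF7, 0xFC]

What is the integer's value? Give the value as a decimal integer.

Little-endian: lowest address holds the least-significant byte.
Reassemble most-significant byte first: FC F7 8C 61 B9 13 → 0xFCF78C61B913.
0xFCF78C61B913 = 278140142336275.

278140142336275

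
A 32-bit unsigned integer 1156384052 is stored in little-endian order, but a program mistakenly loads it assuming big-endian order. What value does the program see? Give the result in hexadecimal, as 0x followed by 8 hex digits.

0x3405ED44

1156384052 in 32-bit hexadecimal is 0x44ED0534.
Stored little-endian, the bytes at ascending addresses are 34 05 ED 44.
Read back as big-endian, the last byte is least significant, giving 0x3405ED44.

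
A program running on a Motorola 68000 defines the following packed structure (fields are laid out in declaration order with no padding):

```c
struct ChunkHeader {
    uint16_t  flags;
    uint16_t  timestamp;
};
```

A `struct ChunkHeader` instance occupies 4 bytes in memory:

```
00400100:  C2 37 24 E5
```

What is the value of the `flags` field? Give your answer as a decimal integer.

49719

`flags` is the first field, at byte offset 0, occupying 2 bytes.
Bytes at offsets 0..1: C2 37.
In big-endian order the high byte comes first in memory.
The bytes are already most-significant first: 0xC237.
0xC237 = 49719.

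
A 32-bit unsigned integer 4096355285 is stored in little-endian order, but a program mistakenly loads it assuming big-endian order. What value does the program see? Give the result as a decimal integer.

3580570100

4096355285 in 32-bit hexadecimal is 0xF4296BD5.
Stored little-endian, the bytes at ascending addresses are D5 6B 29 F4.
Read back as big-endian, the last byte is least significant, giving 0xD56B29F4.
0xD56B29F4 = 3580570100.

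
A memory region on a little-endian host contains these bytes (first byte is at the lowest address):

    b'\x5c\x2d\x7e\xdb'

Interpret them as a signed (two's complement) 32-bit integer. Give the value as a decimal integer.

Little-endian stores the least-significant byte at the lowest address.
Reassemble most-significant byte first: DB 7E 2D 5C → 0xDB7E2D5C.
Top bit is set, so as a signed 32-bit value this is 0xDB7E2D5C − 2^32 = -612487844.

-612487844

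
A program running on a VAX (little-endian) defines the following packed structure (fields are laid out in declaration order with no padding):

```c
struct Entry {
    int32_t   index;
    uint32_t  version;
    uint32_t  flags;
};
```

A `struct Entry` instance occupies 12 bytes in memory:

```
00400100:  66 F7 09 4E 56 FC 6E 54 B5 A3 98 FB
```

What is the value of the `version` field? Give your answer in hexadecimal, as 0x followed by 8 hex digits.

0x546EFC56

`version` follows `index` (4 bytes), so it starts at byte offset 4 and occupies 4 bytes.
Bytes at offsets 4..7: 56 FC 6E 54.
Little-endian stores the least-significant byte at the lowest address.
Reassemble most-significant byte first: 54 6E FC 56 → 0x546EFC56.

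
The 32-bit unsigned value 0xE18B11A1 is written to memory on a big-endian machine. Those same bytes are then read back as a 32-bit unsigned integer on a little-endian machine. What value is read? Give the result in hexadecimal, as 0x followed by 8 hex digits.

Stored big-endian, the bytes at ascending addresses are E1 8B 11 A1.
Read back as little-endian, the first byte is least significant, giving 0xA1118BE1.

0xA1118BE1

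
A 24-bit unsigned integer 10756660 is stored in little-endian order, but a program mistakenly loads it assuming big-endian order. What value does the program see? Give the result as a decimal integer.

3416740

10756660 in 24-bit hexadecimal is 0xA42234.
Stored little-endian, the bytes at ascending addresses are 34 22 A4.
Read back as big-endian, the last byte is least significant, giving 0x3422A4.
0x3422A4 = 3416740.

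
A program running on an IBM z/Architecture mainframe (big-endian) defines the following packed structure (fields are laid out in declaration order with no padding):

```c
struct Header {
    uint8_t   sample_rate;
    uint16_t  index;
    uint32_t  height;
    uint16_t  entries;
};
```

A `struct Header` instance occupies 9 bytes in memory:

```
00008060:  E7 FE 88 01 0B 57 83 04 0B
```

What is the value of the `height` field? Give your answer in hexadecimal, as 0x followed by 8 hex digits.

0x010B5783

`height` follows `sample_rate` (1 B), `index` (2 B), so it starts at offset 1 + 2 = 3 and occupies 4 bytes.
Bytes at offsets 3..6: 01 0B 57 83.
Big-endian: lowest address holds the most-significant byte.
The bytes are already most-significant first: 0x010B5783.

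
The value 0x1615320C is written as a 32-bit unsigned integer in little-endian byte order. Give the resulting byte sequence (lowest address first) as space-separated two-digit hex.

0C 32 15 16

Split into bytes (most-significant first): 16 15 32 0C.
Little-endian stores the least-significant byte at the lowest address.
So at ascending addresses the bytes are 0C 32 15 16.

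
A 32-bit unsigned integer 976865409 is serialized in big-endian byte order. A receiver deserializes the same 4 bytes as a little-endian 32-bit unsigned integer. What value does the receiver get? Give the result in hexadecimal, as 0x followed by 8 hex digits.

0x81C8393A

976865409 in 32-bit hexadecimal is 0x3A39C881.
Stored big-endian, the bytes at ascending addresses are 3A 39 C8 81.
Read back as little-endian, the first byte is least significant, giving 0x81C8393A.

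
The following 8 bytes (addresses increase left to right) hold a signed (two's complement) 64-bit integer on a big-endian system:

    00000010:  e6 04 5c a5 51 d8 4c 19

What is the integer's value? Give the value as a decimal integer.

-1872269679966794727

In big-endian order the high byte comes first in memory.
The bytes are already most-significant first: 0xE6045CA551D84C19.
Top bit is set, so as a signed 64-bit value this is 0xE6045CA551D84C19 − 2^64 = -1872269679966794727.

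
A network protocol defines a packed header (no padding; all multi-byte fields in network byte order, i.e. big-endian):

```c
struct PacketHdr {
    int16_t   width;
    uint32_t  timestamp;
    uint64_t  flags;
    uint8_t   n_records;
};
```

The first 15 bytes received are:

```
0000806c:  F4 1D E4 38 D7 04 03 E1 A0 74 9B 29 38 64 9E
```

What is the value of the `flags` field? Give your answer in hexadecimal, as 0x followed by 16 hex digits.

0x03E1A0749B293864

`flags` follows `width` (2 B), `timestamp` (4 B), so it starts at offset 2 + 4 = 6 and occupies 8 bytes.
Bytes at offsets 6..13: 03 E1 A0 74 9B 29 38 64.
Big-endian stores the most-significant byte at the lowest address.
The bytes are already most-significant first: 0x03E1A0749B293864.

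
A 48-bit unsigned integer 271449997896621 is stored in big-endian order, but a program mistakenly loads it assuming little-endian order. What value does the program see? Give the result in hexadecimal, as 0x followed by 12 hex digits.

0xADEBB2E0E1F6

271449997896621 in 48-bit hexadecimal is 0xF6E1E0B2EBAD.
Stored big-endian, the bytes at ascending addresses are F6 E1 E0 B2 EB AD.
Read back as little-endian, the first byte is least significant, giving 0xADEBB2E0E1F6.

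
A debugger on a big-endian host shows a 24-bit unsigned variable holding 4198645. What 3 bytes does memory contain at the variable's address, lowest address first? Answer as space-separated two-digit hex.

40 10 F5

4198645 in hexadecimal, padded to 24 bits, is 0x4010F5.
Split into bytes (most-significant first): 40 10 F5.
In big-endian order the high byte comes first in memory.
So the memory order matches the most-significant-first order: 40 10 F5.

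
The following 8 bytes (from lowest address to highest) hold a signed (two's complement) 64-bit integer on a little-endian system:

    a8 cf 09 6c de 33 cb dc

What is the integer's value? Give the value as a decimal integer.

-2536876934704803928

Little-endian stores the least-significant byte at the lowest address.
Reassemble most-significant byte first: DC CB 33 DE 6C 09 CF A8 → 0xDCCB33DE6C09CFA8.
Top bit is set, so as a signed 64-bit value this is 0xDCCB33DE6C09CFA8 − 2^64 = -2536876934704803928.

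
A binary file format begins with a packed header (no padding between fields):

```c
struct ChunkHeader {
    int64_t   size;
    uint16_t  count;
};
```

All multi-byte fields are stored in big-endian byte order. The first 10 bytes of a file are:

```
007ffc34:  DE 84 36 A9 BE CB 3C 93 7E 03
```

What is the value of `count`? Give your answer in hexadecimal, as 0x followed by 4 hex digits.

`count` follows `size` (8 bytes), so it starts at byte offset 8 and occupies 2 bytes.
Bytes at offsets 8..9: 7E 03.
Big-endian: lowest address holds the most-significant byte.
The bytes are already most-significant first: 0x7E03.

0x7E03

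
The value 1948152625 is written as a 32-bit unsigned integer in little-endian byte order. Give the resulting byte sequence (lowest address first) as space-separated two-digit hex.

1948152625 in hexadecimal, padded to 32 bits, is 0x741E7331.
Split into bytes (most-significant first): 74 1E 73 31.
In little-endian order the low byte comes first in memory.
So at ascending addresses the bytes are 31 73 1E 74.

31 73 1E 74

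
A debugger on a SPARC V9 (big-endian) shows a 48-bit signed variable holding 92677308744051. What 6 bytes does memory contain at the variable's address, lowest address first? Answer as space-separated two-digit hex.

92677308744051 in hexadecimal, padded to 48 bits, is 0x544A1E110173.
Split into bytes (most-significant first): 54 4A 1E 11 01 73.
In big-endian order the high byte comes first in memory.
So the memory order matches the most-significant-first order: 54 4A 1E 11 01 73.

54 4A 1E 11 01 73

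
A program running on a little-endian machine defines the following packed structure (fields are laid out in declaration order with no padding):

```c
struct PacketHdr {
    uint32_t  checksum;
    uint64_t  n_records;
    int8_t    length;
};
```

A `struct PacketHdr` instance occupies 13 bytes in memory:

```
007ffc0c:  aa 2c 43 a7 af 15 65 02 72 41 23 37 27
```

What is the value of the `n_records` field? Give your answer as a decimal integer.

3973091254193165743

`n_records` follows `checksum` (4 bytes), so it starts at byte offset 4 and occupies 8 bytes.
Bytes at offsets 4..11: AF 15 65 02 72 41 23 37.
In little-endian order the low byte comes first in memory.
Reassemble most-significant byte first: 37 23 41 72 02 65 15 AF → 0x37234172026515AF.
0x37234172026515AF = 3973091254193165743.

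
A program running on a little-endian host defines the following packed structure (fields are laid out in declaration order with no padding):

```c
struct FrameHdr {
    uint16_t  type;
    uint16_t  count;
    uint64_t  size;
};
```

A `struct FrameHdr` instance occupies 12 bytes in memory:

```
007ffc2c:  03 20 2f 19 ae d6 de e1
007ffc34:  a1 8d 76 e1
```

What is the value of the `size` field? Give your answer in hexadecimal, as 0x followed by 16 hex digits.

0xE1768DA1E1DED6AE

`size` follows `type` (2 B), `count` (2 B), so it starts at offset 2 + 2 = 4 and occupies 8 bytes.
Bytes at offsets 4..11: AE D6 DE E1 A1 8D 76 E1.
In little-endian order the low byte comes first in memory.
Reassemble most-significant byte first: E1 76 8D A1 E1 DE D6 AE → 0xE1768DA1E1DED6AE.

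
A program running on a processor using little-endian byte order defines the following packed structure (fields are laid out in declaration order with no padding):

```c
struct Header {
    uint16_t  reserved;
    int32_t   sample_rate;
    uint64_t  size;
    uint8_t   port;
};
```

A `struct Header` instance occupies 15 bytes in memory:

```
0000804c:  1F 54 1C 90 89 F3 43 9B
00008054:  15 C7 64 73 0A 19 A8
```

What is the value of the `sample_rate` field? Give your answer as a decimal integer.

`sample_rate` follows `reserved` (2 bytes), so it starts at byte offset 2 and occupies 4 bytes.
Bytes at offsets 2..5: 1C 90 89 F3.
In little-endian order the low byte comes first in memory.
Reassemble most-significant byte first: F3 89 90 1C → 0xF389901C.
Top bit is set, so as a signed 32-bit value this is 0xF389901C − 2^32 = -209088484.

-209088484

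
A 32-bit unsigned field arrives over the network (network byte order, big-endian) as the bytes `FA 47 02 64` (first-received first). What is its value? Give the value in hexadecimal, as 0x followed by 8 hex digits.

In big-endian order the high byte comes first in memory.
The bytes are already most-significant first: 0xFA470264.

0xFA470264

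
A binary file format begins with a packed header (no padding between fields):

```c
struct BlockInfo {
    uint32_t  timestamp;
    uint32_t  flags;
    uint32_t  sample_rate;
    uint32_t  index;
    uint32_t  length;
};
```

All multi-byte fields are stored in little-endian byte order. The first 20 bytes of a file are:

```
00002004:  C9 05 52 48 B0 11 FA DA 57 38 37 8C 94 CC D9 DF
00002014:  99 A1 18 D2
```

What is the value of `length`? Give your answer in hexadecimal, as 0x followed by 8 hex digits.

`length` follows `timestamp` (4 B), `flags` (4 B), `sample_rate` (4 B), `index` (4 B), so it starts at offset 4 + 4 + 4 + 4 = 16 and occupies 4 bytes.
Bytes at offsets 16..19: 99 A1 18 D2.
Little-endian stores the least-significant byte at the lowest address.
Reassemble most-significant byte first: D2 18 A1 99 → 0xD218A199.

0xD218A199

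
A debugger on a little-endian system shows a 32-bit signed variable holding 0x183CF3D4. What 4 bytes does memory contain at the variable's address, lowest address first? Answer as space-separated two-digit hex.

Split into bytes (most-significant first): 18 3C F3 D4.
In little-endian order the low byte comes first in memory.
So at ascending addresses the bytes are D4 F3 3C 18.

D4 F3 3C 18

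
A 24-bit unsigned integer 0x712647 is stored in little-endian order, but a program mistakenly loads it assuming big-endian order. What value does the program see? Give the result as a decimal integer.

4662897

Stored little-endian, the bytes at ascending addresses are 47 26 71.
Read back as big-endian, the last byte is least significant, giving 0x472671.
0x472671 = 4662897.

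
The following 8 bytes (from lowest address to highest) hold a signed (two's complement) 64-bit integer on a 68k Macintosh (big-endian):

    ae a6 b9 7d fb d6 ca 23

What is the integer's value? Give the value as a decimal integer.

-5861793914228913629

In big-endian order the high byte comes first in memory.
The bytes are already most-significant first: 0xAEA6B97DFBD6CA23.
Top bit is set, so as a signed 64-bit value this is 0xAEA6B97DFBD6CA23 − 2^64 = -5861793914228913629.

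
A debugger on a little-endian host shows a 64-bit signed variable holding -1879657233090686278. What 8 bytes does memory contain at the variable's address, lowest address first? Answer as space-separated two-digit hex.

BA D2 22 92 B4 1D EA E5

Two's complement of -1879657233090686278 in 64 bits: 1879657233090686278 = 0x1A15E24B6DDD2D46; invert → 0xE5EA1DB49222D2B9; add 1 → 0xE5EA1DB49222D2BA.
Split into bytes (most-significant first): E5 EA 1D B4 92 22 D2 BA.
Little-endian: lowest address holds the least-significant byte.
So at ascending addresses the bytes are BA D2 22 92 B4 1D EA E5.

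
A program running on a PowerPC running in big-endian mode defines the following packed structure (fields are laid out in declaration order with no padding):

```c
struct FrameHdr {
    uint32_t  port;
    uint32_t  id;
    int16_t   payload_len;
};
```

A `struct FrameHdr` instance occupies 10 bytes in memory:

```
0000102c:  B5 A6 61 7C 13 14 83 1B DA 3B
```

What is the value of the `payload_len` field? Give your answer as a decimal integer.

-9669

`payload_len` follows `port` (4 B), `id` (4 B), so it starts at offset 4 + 4 = 8 and occupies 2 bytes.
Bytes at offsets 8..9: DA 3B.
In big-endian order the high byte comes first in memory.
The bytes are already most-significant first: 0xDA3B.
Top bit is set, so as a signed 16-bit value this is 0xDA3B − 2^16 = -9669.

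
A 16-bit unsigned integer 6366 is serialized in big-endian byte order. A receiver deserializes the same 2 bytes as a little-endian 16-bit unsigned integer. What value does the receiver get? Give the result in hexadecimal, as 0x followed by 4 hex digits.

0xDE18

6366 in 16-bit hexadecimal is 0x18DE.
Stored big-endian, the bytes at ascending addresses are 18 DE.
Read back as little-endian, the first byte is least significant, giving 0xDE18.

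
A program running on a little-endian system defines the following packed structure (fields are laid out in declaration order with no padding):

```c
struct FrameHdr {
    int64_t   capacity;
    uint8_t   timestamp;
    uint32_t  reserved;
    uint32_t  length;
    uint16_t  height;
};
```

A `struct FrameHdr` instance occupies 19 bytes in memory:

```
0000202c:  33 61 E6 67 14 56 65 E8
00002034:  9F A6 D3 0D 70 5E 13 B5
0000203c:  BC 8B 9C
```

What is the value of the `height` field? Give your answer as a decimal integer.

`height` follows `capacity` (8 B), `timestamp` (1 B), `reserved` (4 B), `length` (4 B), so it starts at offset 8 + 1 + 4 + 4 = 17 and occupies 2 bytes.
Bytes at offsets 17..18: 8B 9C.
Little-endian stores the least-significant byte at the lowest address.
Reassemble most-significant byte first: 9C 8B → 0x9C8B.
0x9C8B = 40075.

40075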